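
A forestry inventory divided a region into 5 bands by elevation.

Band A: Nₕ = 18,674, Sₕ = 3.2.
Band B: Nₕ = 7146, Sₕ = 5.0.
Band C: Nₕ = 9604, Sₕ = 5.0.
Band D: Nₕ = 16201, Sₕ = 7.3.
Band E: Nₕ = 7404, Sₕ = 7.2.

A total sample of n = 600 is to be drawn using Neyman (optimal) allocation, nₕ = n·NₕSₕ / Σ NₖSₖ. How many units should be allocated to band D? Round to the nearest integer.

225

Σ NₕSₕ = 18674·3.2 + 7146·5.0 + 9604·5.0 + 16201·7.3 + 7404·7.2 = 315082.9.
Share for D: 118267.3/315082.9 = 0.37535.
n_D = 600 × 0.37535 = 225.212... → 225.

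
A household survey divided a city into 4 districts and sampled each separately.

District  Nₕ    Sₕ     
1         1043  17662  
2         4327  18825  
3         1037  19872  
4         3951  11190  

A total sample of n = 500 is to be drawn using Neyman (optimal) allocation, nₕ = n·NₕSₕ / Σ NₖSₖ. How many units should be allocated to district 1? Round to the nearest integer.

1: NₕSₕ = 1043·17662 = 18421466
2: NₕSₕ = 4327·18825 = 81455775
3: NₕSₕ = 1037·19872 = 20607264
4: NₕSₕ = 3951·11190 = 44211690
Σ NₕSₕ = 164696195.
n_1 = 500·18421466/164696195 = 55.926... → 56.

56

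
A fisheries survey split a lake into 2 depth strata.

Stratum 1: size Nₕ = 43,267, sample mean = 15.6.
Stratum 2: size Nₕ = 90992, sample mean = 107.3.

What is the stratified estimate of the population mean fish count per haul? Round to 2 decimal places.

77.75

x̄_st = (Σ Nₕx̄ₕ) / (Σ Nₕ) = (43267·15.6 + 90992·107.3) / 134259
= 10438406.8 / 134259 = 77.7483... → 77.75.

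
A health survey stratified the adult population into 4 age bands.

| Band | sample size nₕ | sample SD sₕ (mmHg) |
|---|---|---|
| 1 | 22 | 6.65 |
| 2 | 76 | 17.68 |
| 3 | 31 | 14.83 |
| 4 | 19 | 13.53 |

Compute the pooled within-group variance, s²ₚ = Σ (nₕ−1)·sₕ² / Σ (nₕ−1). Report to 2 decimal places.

237.95

1: (22−1)·6.65² = 21·44.2225 = 928.6725
2: (76−1)·17.68² = 75·312.5824 = 23443.68
3: (31−1)·14.83² = 30·219.9289 = 6597.867
4: (19−1)·13.53² = 18·183.0609 = 3295.0962
Numerator = 34265.3157; denominator = Σ(nₕ−1) = 144.
s²ₚ = 34265.3157/144 = 237.9536... → 237.95.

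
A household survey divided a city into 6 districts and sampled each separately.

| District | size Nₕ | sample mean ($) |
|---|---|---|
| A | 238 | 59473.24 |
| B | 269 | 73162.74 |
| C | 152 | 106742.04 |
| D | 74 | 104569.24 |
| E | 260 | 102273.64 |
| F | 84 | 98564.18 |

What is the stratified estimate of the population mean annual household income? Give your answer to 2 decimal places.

86043.51

N = 238 + 269 + 152 + 74 + 260 + 84 = 1077.
Overall mean = Σ (Nₕ/N)·x̄ₕ — weight by population share, not a simple average.
Σ Nₕx̄ₕ = 238·59473.24 + 269·73162.74 + 152·106742.04 + 74·104569.24 + 260·102273.64 + 84·98564.18 = 14154631.12 + 19680777.06 + 16224790.08 + 7738123.76 + 26591146.4 + 8279391.12 = 92668859.54.
Divide by N: 92668859.54 / 1077 = 86043.5093... → 86043.51.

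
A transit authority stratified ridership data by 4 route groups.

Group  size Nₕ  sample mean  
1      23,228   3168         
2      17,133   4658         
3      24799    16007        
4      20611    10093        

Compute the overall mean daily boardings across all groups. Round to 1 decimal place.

N = 23228 + 17133 + 24799 + 20611 = 85771.
Weight each subgroup mean by Nₕ/N and sum.
Σ Nₕx̄ₕ = 23228·3168 + 17133·4658 + 24799·16007 + 20611·10093 = 73586304 + 79805514 + 396957593 + 208026823 = 758376234.
Divide by N: 758376234 / 85771 = 8841.872... → 8841.9.

8841.9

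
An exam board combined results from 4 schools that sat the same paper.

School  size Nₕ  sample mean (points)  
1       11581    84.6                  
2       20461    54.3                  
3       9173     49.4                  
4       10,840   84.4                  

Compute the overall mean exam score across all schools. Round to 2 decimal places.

66.45

N = 52055; weights Wₕ = Nₕ/N = (0.2225, 0.3931, 0.1762, 0.2082).
x̄_st = Σ Wₕ·x̄ₕ = 0.2225·84.6 + 0.3931·54.3 + 0.1762·49.4 + 0.2082·84.4 ≈ 66.4456...
→ 66.45.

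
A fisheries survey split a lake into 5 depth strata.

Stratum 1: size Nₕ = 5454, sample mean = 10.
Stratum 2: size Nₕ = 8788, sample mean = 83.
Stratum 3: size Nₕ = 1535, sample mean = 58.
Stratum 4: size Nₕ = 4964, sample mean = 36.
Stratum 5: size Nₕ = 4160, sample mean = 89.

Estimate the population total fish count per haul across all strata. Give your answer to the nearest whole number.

1421918

Population total = Σ Nₕ·x̄ₕ (each stratum's size times its mean).
5454·10 + 8788·83 + 1535·58 + 4964·36 + 4160·89 = 54540 + 729404 + 89030 + 178704 + 370240 = 1421918.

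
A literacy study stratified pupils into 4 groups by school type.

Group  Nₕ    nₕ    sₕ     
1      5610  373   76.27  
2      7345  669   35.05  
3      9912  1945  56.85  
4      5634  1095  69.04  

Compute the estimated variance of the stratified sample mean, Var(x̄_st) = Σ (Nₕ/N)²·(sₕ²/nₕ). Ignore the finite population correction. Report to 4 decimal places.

1.0973

N = 28501; Wₕ = Nₕ/N.
group 1: (5610/28501)²·76.27²/373 = 0.6042326
group 2: (7345/28501)²·35.05²/669 = 0.1219589
group 3: (9912/28501)²·56.85²/1945 = 0.2009758
group 4: (5634/28501)²·69.04²/1095 = 0.1700987
Sum = 1.0972660 → 1.0973.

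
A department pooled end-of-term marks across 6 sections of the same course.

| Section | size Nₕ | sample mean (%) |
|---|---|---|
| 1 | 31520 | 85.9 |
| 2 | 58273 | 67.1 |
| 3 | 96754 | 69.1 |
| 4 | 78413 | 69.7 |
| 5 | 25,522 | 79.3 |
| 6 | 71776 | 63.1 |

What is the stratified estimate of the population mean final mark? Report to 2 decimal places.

N = 362258; weights Wₕ = Nₕ/N = (0.0870, 0.1609, 0.2671, 0.2165, 0.0705, 0.1981).
x̄_st = Σ Wₕ·x̄ₕ = 0.0870·85.9 + 0.1609·67.1 + 0.2671·69.1 + 0.2165·69.7 + 0.0705·79.3 + 0.1981·63.1 ≈ 69.8997...
→ 69.90.

69.90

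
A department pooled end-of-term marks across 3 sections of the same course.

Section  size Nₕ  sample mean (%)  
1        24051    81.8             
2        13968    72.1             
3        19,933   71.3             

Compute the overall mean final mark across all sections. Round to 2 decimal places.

75.85

x̄_st = (Σ Nₕx̄ₕ) / (Σ Nₕ) = (24051·81.8 + 13968·72.1 + 19933·71.3) / 57952
= 4395687.5 / 57952 = 75.8505... → 75.85.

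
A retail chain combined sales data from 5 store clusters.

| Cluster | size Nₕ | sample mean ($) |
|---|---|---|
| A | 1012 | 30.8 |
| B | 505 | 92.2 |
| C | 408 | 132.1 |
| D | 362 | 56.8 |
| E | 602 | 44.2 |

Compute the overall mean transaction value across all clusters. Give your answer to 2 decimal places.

N = 1012 + 505 + 408 + 362 + 602 = 2889.
The stratified mean weights each stratum mean by its population share Nₕ/N.
Σ Nₕx̄ₕ = 1012·30.8 + 505·92.2 + 408·132.1 + 362·56.8 + 602·44.2 = 31169.6 + 46561 + 53896.8 + 20561.6 + 26608.4 = 178797.4.
Divide by N: 178797.4 / 2889 = 61.8890... → 61.89.

61.89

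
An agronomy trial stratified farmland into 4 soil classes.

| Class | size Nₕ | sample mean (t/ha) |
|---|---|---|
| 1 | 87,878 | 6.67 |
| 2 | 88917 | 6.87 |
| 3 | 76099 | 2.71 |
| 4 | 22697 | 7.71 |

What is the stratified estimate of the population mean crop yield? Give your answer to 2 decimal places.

5.73

N = 275591; weights Wₕ = Nₕ/N = (0.3189, 0.3226, 0.2761, 0.0824).
x̄_st = Σ Wₕ·x̄ₕ = 0.3189·6.67 + 0.3226·6.87 + 0.2761·2.71 + 0.0824·7.71 ≈ 5.7267...
→ 5.73.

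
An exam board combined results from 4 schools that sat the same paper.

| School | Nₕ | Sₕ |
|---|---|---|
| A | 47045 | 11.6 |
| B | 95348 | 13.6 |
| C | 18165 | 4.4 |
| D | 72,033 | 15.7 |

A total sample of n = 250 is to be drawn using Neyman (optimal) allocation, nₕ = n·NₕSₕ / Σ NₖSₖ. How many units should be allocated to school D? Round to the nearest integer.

A: NₕSₕ = 47045·11.6 = 545722
B: NₕSₕ = 95348·13.6 = 1296732.8
C: NₕSₕ = 18165·4.4 = 79926
D: NₕSₕ = 72033·15.7 = 1130918.1
Σ NₕSₕ = 3053298.9.
n_D = 250·1130918.1/3053298.9 = 92.598... → 93.

93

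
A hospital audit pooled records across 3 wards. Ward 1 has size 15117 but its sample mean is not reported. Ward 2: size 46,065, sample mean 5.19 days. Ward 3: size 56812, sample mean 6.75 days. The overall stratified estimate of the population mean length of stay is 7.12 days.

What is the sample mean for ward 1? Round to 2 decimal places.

14.39

N = 15117 + 46065 + 56812 = 117994.
Overall total = μ·N = 7.12·117994 = 840117.28.
Subtract the known strata: 46065·5.19 + 56812·6.75 = 622558.35.
Remaining total for ward 1: 840117.28 − 622558.35 = 217558.93.
Divide by its size: 217558.93 / 15117 = 14.3917... → 14.39.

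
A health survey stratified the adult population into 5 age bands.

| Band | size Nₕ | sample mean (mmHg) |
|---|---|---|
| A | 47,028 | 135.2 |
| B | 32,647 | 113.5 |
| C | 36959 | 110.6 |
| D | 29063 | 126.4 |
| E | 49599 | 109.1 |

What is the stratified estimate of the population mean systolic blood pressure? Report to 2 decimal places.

N = 47028 + 32647 + 36959 + 29063 + 49599 = 195296.
Overall mean = Σ (Nₕ/N)·x̄ₕ — weight by population share, not a simple average.
Σ Nₕx̄ₕ = 47028·135.2 + 32647·113.5 + 36959·110.6 + 29063·126.4 + 49599·109.1 = 6358185.6 + 3705434.5 + 4087665.4 + 3673563.2 + 5411250.9 = 23236099.6.
Divide by N: 23236099.6 / 195296 = 118.9789... → 118.98.

118.98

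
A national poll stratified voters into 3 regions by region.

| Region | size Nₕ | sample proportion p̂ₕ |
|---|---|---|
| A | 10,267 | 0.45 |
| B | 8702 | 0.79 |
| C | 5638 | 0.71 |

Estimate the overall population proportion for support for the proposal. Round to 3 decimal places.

0.630

Wₕ = Nₕ/N with N = 24607: 0.4172, 0.3536, 0.2291.
p̂_st = 0.4172·0.45 + 0.3536·0.79 + 0.2291·0.71 ≈ 0.62981... → 0.630.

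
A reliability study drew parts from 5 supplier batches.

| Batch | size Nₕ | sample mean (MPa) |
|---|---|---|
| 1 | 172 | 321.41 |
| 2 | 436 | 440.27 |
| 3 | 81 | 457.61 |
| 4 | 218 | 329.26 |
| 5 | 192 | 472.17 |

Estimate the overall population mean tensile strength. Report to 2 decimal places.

406.50

N = 172 + 436 + 81 + 218 + 192 = 1099.
Overall mean = Σ (Nₕ/N)·x̄ₕ — weight by population share, not a simple average.
Σ Nₕx̄ₕ = 172·321.41 + 436·440.27 + 81·457.61 + 218·329.26 + 192·472.17 = 55282.52 + 191957.72 + 37066.41 + 71778.68 + 90656.64 = 446741.97.
Divide by N: 446741.97 / 1099 = 406.4986... → 406.50.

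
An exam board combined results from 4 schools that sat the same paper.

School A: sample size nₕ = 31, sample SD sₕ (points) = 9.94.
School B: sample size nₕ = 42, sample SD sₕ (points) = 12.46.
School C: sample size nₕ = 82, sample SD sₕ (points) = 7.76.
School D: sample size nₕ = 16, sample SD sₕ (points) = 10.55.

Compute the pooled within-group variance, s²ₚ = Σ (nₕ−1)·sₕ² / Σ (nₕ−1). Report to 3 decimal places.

Degrees of freedom: 30 + 41 + 81 + 15 = 167.
Σ(nₕ−1)sₕ² = 30·98.8036 + 41·155.2516 + 81·60.2176 + 15·111.3025 = 15876.5867.
s²ₚ = 15876.5867 / 167 = 95.06938... → 95.069.

95.069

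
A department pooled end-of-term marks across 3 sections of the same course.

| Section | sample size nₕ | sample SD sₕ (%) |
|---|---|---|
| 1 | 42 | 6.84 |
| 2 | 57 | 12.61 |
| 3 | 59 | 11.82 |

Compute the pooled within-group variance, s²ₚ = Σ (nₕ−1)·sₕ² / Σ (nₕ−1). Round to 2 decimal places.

1: (42−1)·6.84² = 41·46.7856 = 1918.2096
2: (57−1)·12.61² = 56·159.0121 = 8904.6776
3: (59−1)·11.82² = 58·139.7124 = 8103.3192
Numerator = 18926.2064; denominator = Σ(nₕ−1) = 155.
s²ₚ = 18926.2064/155 = 122.1046... → 122.10.

122.10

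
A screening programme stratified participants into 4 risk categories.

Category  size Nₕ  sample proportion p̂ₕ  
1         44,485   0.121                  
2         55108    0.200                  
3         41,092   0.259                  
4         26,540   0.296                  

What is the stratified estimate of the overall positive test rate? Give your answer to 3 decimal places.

0.209

N = 44485 + 55108 + 41092 + 26540 = 167225.
Overall proportion = Σ (Nₕ/N)·p̂ₕ.
Σ Nₕp̂ₕ = 5382.685 + 11021.6 + 10642.828 + 7855.84 = 34902.953.
34902.953 / 167225 = 0.20872... → 0.209.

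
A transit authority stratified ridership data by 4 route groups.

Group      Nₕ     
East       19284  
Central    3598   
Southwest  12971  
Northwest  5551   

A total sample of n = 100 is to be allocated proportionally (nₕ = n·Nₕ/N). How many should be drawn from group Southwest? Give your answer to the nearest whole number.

31

Share of group Southwest = 12971/41404 = 0.31328.
Allocate 100 × 0.31328 = 31.328... → 31.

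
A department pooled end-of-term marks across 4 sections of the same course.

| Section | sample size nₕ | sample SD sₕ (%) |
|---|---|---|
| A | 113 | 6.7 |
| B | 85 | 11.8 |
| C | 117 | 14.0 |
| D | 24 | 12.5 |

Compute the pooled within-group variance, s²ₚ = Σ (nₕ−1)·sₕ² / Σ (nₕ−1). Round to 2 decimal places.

Degrees of freedom: 112 + 84 + 116 + 23 = 335.
Σ(nₕ−1)sₕ² = 112·44.89 + 84·139.24 + 116·196 + 23·156.25 = 43053.59.
s²ₚ = 43053.59 / 335 = 128.5182... → 128.52.

128.52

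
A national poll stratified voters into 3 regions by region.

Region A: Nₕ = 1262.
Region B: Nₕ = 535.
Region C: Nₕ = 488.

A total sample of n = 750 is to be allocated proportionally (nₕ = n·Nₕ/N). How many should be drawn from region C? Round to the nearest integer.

N = 1262 + 535 + 488 = 2285.
n_C = 750·488/2285 = 160.175... → 160.

160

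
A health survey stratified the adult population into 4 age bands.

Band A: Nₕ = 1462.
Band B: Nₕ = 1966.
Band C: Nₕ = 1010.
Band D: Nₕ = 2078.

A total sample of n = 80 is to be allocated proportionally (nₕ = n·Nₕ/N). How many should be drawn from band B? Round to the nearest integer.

24

Share of band B = 1966/6516 = 0.30172.
Allocate 80 × 0.30172 = 24.138... → 24.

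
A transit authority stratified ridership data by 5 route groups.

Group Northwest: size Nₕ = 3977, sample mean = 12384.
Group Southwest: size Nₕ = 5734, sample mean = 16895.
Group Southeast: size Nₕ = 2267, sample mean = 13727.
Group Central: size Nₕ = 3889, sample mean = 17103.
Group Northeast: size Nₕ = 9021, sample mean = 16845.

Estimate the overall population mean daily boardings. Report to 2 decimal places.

15899.97

x̄_st = (Σ Nₕx̄ₕ) / (Σ Nₕ) = (3977·12384 + 5734·16895 + 2267·13727 + 3889·17103 + 9021·16845) / 24888
= 395718519 / 24888 = 15899.9726... → 15899.97.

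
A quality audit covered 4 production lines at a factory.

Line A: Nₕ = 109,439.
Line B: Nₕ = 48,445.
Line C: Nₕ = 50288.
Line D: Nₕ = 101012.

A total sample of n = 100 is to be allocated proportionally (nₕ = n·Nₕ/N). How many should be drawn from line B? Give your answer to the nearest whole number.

16

Share of line B = 48445/309184 = 0.15669.
Allocate 100 × 0.15669 = 15.669... → 16.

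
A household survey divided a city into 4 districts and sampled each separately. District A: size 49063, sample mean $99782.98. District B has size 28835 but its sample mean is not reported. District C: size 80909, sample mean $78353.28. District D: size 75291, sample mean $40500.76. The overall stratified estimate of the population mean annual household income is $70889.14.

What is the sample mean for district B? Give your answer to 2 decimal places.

Σ Nₕx̄ₕ = N·μ, so 28835·x̄_B = 234098·70889.14 − (49063·99782.98 + 80909·78353.28 + 75291·40500.76).
= 16595005895.72 − 14284480600.42 = 2310525295.3.
x̄_B = 2310525295.3 / 28835 = 80129.1935... → 80129.19.

80129.19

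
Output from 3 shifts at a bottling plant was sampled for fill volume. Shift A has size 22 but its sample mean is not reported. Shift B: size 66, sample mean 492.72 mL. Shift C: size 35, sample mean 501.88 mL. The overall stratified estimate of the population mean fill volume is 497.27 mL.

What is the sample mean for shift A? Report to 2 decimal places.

Σ Nₕx̄ₕ = N·μ, so 22·x̄_A = 123·497.27 − (66·492.72 + 35·501.88).
= 61164.21 − 50085.32 = 11078.89.
x̄_A = 11078.89 / 22 = 503.5859... → 503.59.

503.59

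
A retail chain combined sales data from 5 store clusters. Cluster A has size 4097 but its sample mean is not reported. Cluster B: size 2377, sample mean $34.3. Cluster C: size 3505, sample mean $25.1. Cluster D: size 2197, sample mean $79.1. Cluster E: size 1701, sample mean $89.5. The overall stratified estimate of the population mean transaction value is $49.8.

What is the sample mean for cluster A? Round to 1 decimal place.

Σ Nₕx̄ₕ = N·μ, so 4097·x̄_A = 13877·49.8 − (2377·34.3 + 3505·25.1 + 2197·79.1 + 1701·89.5).
= 691074.6 − 495528.8 = 195545.8.
x̄_A = 195545.8 / 4097 = 47.729... → 47.7.

47.7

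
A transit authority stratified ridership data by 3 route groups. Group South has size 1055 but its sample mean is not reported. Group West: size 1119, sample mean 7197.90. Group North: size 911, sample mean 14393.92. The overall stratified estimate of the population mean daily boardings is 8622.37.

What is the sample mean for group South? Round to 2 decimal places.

Σ Nₕx̄ₕ = N·μ, so 1055·x̄_South = 3085·8622.37 − (1119·7197.90 + 911·14393.92).
= 26600011.45 − 21167311.22 = 5432700.23.
x̄_South = 5432700.23 / 1055 = 5149.4789... → 5149.48.

5149.48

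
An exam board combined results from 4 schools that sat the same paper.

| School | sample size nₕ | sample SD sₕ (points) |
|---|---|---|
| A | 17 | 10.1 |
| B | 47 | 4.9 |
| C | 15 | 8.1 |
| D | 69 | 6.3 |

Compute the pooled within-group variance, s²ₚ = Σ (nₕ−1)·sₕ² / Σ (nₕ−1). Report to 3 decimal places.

44.126

Degrees of freedom: 16 + 46 + 14 + 68 = 144.
Σ(nₕ−1)sₕ² = 16·102.01 + 46·24.01 + 14·65.61 + 68·39.69 = 6354.08.
s²ₚ = 6354.08 / 144 = 44.12556... → 44.126.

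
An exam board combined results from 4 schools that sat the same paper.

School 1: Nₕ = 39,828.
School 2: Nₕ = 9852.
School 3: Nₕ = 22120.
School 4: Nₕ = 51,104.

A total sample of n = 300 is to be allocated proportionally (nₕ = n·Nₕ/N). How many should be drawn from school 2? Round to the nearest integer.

24

Share of school 2 = 9852/122904 = 0.08016.
Allocate 300 × 0.08016 = 24.048... → 24.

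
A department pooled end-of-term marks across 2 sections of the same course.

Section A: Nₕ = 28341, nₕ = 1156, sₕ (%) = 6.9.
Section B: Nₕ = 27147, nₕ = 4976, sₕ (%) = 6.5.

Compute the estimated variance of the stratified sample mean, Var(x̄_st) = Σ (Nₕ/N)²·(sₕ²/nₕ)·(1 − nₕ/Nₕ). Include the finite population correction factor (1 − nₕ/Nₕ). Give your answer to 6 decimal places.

0.011966

N = 55488. Term for each stratum: Wₕ²sₕ²/nₕ·(1−nₕ/Nₕ).
Var(x̄_st) = 0.010305919 + 0.001659798 = 0.011965717 → 0.011966.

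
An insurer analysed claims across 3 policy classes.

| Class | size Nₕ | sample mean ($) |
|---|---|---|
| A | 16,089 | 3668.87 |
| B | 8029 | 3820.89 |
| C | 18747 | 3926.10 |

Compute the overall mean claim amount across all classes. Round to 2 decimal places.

N = 16089 + 8029 + 18747 = 42865.
Weight each subgroup mean by Nₕ/N and sum.
Σ Nₕx̄ₕ = 16089·3668.87 + 8029·3820.89 + 18747·3926.10 = 59028449.43 + 30677925.81 + 73602596.7 = 163308971.94.
Divide by N: 163308971.94 / 42865 = 3809.8442... → 3809.84.

3809.84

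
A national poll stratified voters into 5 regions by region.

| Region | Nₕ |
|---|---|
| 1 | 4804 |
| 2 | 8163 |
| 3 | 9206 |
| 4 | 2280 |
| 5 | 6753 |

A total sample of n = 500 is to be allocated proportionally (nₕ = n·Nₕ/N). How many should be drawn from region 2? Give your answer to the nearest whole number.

131

Share of region 2 = 8163/31206 = 0.26158.
Allocate 500 × 0.26158 = 130.792... → 131.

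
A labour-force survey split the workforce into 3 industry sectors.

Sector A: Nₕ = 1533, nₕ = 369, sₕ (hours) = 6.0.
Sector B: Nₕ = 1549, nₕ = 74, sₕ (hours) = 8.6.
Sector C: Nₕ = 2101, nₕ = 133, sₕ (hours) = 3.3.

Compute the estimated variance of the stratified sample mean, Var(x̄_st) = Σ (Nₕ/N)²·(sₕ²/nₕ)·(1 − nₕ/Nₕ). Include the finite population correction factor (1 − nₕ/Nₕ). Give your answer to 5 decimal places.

0.10409

N = 5183; Wₕ = Nₕ/N.
sector A: (1533/5183)²·6.0²/369·(1 − 369/1533) = 0.00648051
sector B: (1549/5183)²·8.6²/74·(1 − 74/1549) = 0.08500534
sector C: (2101/5183)²·3.3²/133·(1 − 133/2101) = 0.01260274
Sum = 0.10408858 → 0.10409.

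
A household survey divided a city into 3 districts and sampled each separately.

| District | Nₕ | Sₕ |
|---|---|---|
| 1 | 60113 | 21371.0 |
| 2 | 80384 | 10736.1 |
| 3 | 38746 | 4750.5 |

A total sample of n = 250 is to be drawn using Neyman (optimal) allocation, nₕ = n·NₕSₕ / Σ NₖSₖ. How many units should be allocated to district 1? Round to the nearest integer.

1: NₕSₕ = 60113·21371.0 = 1284674923
2: NₕSₕ = 80384·10736.1 = 863010662.4
3: NₕSₕ = 38746·4750.5 = 184062873
Σ NₕSₕ = 2331748458.4.
n_1 = 250·1284674923/2331748458.4 = 137.737... → 138.

138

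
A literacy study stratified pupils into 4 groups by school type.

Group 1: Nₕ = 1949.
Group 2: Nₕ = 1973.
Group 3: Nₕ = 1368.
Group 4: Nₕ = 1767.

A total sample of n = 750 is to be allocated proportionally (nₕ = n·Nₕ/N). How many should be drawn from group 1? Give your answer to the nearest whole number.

N = 1949 + 1973 + 1368 + 1767 = 7057.
n_1 = 750·1949/7057 = 207.135... → 207.

207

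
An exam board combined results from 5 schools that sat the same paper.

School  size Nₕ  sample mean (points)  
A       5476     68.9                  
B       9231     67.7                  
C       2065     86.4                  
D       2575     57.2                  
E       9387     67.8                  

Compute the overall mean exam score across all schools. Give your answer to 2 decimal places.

N = 5476 + 9231 + 2065 + 2575 + 9387 = 28734.
Weight each subgroup mean by Nₕ/N and sum.
Σ Nₕx̄ₕ = 5476·68.9 + 9231·67.7 + 2065·86.4 + 2575·57.2 + 9387·67.8 = 377296.4 + 624938.7 + 178416 + 147290 + 636438.6 = 1964379.7.
Divide by N: 1964379.7 / 28734 = 68.3643... → 68.36.

68.36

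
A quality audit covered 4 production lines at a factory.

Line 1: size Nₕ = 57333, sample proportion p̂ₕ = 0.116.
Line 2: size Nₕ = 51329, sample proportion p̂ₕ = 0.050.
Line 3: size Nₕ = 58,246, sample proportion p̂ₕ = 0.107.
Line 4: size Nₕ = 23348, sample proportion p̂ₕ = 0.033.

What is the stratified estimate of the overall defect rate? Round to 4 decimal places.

0.0853

N = 57333 + 51329 + 58246 + 23348 = 190256.
Overall proportion = Σ (Nₕ/N)·p̂ₕ.
Σ Nₕp̂ₕ = 6650.628 + 2566.45 + 6232.322 + 770.484 = 16219.884.
16219.884 / 190256 = 0.085253... → 0.0853.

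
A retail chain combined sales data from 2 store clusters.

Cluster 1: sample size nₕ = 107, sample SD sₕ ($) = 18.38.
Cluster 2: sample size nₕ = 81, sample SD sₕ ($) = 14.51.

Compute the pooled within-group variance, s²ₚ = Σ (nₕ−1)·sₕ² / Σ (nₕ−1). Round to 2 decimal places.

283.08

Degrees of freedom: 106 + 80 = 186.
Σ(nₕ−1)sₕ² = 106·337.8244 + 80·210.5401 = 52652.5944.
s²ₚ = 52652.5944 / 186 = 283.0785... → 283.08.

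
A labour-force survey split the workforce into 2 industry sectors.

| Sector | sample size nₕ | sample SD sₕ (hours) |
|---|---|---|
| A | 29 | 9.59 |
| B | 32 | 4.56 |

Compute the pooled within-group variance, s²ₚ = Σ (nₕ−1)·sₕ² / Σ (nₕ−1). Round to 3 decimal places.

54.571

A: (29−1)·9.59² = 28·91.9681 = 2575.1068
B: (32−1)·4.56² = 31·20.7936 = 644.6016
Numerator = 3219.7084; denominator = Σ(nₕ−1) = 59.
s²ₚ = 3219.7084/59 = 54.57133... → 54.571.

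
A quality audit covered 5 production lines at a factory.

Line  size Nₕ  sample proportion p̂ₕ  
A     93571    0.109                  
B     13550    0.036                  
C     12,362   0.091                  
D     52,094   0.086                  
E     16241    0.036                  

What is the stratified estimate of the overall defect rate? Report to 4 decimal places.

0.0899

N = 93571 + 13550 + 12362 + 52094 + 16241 = 187818.
Overall proportion = Σ (Nₕ/N)·p̂ₕ.
Σ Nₕp̂ₕ = 10199.239 + 487.8 + 1124.942 + 4480.084 + 584.676 = 16876.741.
16876.741 / 187818 = 0.089857... → 0.0899.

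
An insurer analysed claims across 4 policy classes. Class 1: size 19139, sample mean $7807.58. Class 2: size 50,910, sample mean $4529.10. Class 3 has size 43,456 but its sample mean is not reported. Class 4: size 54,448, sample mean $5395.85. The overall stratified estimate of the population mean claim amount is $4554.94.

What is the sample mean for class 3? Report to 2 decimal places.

N = 19139 + 50910 + 43456 + 54448 = 167953.
Overall total = μ·N = 4554.94·167953 = 765015837.82.
Subtract the known strata: 19139·7807.58 + 50910·4529.10 + 54448·5395.85 = 673798995.42.
Remaining total for class 3: 765015837.82 − 673798995.42 = 91216842.4.
Divide by its size: 91216842.4 / 43456 = 2099.0621... → 2099.06.

2099.06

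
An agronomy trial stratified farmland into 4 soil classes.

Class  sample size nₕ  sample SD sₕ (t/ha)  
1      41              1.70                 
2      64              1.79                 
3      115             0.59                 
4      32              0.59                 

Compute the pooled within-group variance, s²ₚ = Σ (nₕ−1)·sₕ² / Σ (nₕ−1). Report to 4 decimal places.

Degrees of freedom: 40 + 63 + 114 + 31 = 248.
Σ(nₕ−1)sₕ² = 40·2.89 + 63·3.2041 + 114·0.3481 + 31·0.3481 = 367.9328.
s²ₚ = 367.9328 / 248 = 1.4836 → 1.4836.

1.4836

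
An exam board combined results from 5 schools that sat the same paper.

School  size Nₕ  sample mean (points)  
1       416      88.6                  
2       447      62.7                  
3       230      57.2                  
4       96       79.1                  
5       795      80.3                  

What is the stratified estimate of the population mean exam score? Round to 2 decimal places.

N = 416 + 447 + 230 + 96 + 795 = 1984.
Overall mean = Σ (Nₕ/N)·x̄ₕ — weight by population share, not a simple average.
Σ Nₕx̄ₕ = 416·88.6 + 447·62.7 + 230·57.2 + 96·79.1 + 795·80.3 = 36857.6 + 28026.9 + 13156 + 7593.6 + 63838.5 = 149472.6.
Divide by N: 149472.6 / 1984 = 75.3390... → 75.34.

75.34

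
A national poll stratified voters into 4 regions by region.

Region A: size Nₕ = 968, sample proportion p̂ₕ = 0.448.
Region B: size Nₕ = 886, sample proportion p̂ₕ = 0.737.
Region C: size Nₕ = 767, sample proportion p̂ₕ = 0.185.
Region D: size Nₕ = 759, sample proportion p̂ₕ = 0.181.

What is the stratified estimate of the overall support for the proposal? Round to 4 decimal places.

0.4041

Wₕ = Nₕ/N with N = 3380: 0.2864, 0.2621, 0.2269, 0.2246.
p̂_st = 0.2864·0.448 + 0.2621·0.737 + 0.2269·0.185 + 0.2246·0.181 ≈ 0.404118... → 0.4041.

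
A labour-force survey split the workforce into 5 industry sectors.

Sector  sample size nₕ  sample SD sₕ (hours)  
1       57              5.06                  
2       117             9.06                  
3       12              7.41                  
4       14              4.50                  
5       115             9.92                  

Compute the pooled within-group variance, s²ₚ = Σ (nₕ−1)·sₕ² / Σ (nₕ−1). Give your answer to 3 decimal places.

74.326

Degrees of freedom: 56 + 116 + 11 + 13 + 114 = 310.
Σ(nₕ−1)sₕ² = 56·25.6036 + 116·82.0836 + 11·54.9081 + 13·20.25 + 114·98.4064 = 23041.0679.
s²ₚ = 23041.0679 / 310 = 74.32603... → 74.326.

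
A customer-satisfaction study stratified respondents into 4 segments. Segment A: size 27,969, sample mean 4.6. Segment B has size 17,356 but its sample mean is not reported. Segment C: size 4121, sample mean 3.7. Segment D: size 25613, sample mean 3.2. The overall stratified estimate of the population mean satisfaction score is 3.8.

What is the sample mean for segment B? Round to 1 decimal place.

3.4

N = 27969 + 17356 + 4121 + 25613 = 75059.
Overall total = μ·N = 3.8·75059 = 285224.2.
Subtract the known strata: 27969·4.6 + 4121·3.7 + 25613·3.2 = 225866.7.
Remaining total for segment B: 285224.2 − 225866.7 = 59357.5.
Divide by its size: 59357.5 / 17356 = 3.420... → 3.4.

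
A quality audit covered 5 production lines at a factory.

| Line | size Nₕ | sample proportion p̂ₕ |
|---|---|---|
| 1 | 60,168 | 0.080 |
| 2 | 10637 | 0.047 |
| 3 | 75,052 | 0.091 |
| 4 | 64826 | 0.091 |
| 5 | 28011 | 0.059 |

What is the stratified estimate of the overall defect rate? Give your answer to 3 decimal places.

N = 60168 + 10637 + 75052 + 64826 + 28011 = 238694.
Overall proportion = Σ (Nₕ/N)·p̂ₕ.
Σ Nₕp̂ₕ = 4813.44 + 499.939 + 6829.732 + 5899.166 + 1652.649 = 19694.926.
19694.926 / 238694 = 0.08251... → 0.083.

0.083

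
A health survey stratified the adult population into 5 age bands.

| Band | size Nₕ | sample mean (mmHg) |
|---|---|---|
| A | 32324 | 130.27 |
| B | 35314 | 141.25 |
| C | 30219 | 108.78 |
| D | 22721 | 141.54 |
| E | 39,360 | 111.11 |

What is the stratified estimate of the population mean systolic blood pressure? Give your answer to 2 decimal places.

125.52

x̄_st = (Σ Nₕx̄ₕ) / (Σ Nₕ) = (32324·130.27 + 35314·141.25 + 30219·108.78 + 22721·141.54 + 39360·111.11) / 159938
= 20075392.74 / 159938 = 125.5198... → 125.52.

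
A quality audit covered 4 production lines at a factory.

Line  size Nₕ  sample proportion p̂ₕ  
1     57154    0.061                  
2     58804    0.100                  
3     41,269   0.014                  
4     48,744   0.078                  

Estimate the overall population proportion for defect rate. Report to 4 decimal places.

0.0667

N = 57154 + 58804 + 41269 + 48744 = 205971.
Overall proportion = Σ (Nₕ/N)·p̂ₕ.
Σ Nₕp̂ₕ = 3486.394 + 5880.4 + 577.766 + 3802.032 = 13746.592.
13746.592 / 205971 = 0.066740... → 0.0667.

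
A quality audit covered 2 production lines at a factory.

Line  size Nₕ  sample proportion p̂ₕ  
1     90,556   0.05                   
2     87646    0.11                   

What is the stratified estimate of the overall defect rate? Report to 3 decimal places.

0.080

Wₕ = Nₕ/N with N = 178202: 0.5082, 0.4918.
p̂_st = 0.5082·0.05 + 0.4918·0.11 ≈ 0.07951... → 0.080.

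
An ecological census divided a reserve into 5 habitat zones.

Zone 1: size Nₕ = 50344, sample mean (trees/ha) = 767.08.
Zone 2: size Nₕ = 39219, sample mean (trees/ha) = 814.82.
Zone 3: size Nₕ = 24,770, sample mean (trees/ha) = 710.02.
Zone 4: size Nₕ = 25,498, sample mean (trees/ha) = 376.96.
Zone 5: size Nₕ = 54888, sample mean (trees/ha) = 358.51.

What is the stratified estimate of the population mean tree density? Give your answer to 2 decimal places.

603.18

x̄_st = (Σ Nₕx̄ₕ) / (Σ Nₕ) = (50344·767.08 + 39219·814.82 + 24770·710.02 + 25498·376.96 + 54888·358.51) / 194719
= 117451119.46 / 194719 = 603.1826... → 603.18.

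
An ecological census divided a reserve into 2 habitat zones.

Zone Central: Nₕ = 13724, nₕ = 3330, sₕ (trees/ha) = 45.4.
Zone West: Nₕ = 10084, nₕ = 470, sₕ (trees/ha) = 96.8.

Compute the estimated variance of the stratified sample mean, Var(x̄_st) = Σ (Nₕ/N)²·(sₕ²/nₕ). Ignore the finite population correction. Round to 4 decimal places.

N = 23808; Wₕ = Nₕ/N.
zone Central: (13724/23808)²·45.4²/3330 = 0.2056757
zone West: (10084/23808)²·96.8²/470 = 3.5766192
Sum = 3.7822949 → 3.7823.

3.7823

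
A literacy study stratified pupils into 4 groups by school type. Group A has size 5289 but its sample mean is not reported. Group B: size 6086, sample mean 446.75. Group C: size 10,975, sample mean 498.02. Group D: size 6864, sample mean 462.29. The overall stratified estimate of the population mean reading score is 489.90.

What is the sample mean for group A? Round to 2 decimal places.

N = 5289 + 6086 + 10975 + 6864 = 29214.
Overall total = μ·N = 489.90·29214 = 14311938.6.
Subtract the known strata: 6086·446.75 + 10975·498.02 + 6864·462.29 = 11357848.56.
Remaining total for group A: 14311938.6 − 11357848.56 = 2954090.04.
Divide by its size: 2954090.04 / 5289 = 558.5347... → 558.53.

558.53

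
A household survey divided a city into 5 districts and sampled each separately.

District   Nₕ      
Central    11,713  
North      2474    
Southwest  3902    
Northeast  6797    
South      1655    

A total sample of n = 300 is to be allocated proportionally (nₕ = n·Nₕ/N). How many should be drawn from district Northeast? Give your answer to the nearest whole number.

77

N = 11713 + 2474 + 3902 + 6797 + 1655 = 26541.
n_Northeast = 300·6797/26541 = 76.828... → 77.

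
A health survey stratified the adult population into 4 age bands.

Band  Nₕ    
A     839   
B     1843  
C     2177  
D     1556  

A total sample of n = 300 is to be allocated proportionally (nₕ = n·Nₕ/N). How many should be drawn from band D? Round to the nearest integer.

N = 839 + 1843 + 2177 + 1556 = 6415.
n_D = 300·1556/6415 = 72.767... → 73.

73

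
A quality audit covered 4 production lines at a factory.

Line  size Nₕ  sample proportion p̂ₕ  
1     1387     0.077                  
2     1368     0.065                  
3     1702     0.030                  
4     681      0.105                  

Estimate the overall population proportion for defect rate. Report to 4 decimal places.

N = 1387 + 1368 + 1702 + 681 = 5138.
Overall proportion = Σ (Nₕ/N)·p̂ₕ.
Σ Nₕp̂ₕ = 106.799 + 88.92 + 51.06 + 71.505 = 318.284.
318.284 / 5138 = 0.061947... → 0.0619.

0.0619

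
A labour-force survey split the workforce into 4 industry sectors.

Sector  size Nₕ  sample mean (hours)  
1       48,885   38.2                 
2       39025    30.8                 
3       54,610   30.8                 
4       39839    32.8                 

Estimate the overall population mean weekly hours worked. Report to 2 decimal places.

N = 182359; weights Wₕ = Nₕ/N = (0.2681, 0.2140, 0.2995, 0.2185).
x̄_st = Σ Wₕ·x̄ₕ = 0.2681·38.2 + 0.2140·30.8 + 0.2995·30.8 + 0.2185·32.8 ≈ 33.2206...
→ 33.22.

33.22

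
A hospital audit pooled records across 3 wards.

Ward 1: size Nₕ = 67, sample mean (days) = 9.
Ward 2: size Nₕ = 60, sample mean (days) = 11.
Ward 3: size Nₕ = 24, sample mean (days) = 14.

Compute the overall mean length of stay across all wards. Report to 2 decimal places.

10.59

N = 67 + 60 + 24 = 151.
Overall mean = Σ (Nₕ/N)·x̄ₕ — weight by population share, not a simple average.
Σ Nₕx̄ₕ = 67·9 + 60·11 + 24·14 = 603 + 660 + 336 = 1599.
Divide by N: 1599 / 151 = 10.5894... → 10.59.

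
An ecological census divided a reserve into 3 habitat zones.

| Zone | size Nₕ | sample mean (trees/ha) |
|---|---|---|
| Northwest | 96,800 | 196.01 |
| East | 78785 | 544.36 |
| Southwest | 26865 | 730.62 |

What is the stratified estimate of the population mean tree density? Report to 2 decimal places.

N = 202450; weights Wₕ = Nₕ/N = (0.4781, 0.3892, 0.1327).
x̄_st = Σ Wₕ·x̄ₕ = 0.4781·196.01 + 0.3892·544.36 + 0.1327·730.62 ≈ 402.5156...
→ 402.52.

402.52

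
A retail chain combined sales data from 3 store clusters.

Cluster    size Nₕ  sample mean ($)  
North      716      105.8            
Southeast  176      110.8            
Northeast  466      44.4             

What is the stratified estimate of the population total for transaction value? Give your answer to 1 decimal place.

115944.0

Estimate total by summing Nₕ·x̄ₕ over strata.
716·105.8 + 176·110.8 + 466·44.4 = 75752.8 + 19500.8 + 20690.4 = 115944.0.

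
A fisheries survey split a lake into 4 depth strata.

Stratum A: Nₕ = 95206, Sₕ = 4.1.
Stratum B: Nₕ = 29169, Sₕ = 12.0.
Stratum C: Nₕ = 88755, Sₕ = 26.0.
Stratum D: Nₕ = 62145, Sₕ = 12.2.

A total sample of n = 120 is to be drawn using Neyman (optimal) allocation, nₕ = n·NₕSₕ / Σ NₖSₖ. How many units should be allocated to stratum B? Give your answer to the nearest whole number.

11

A: NₕSₕ = 95206·4.1 = 390344.6
B: NₕSₕ = 29169·12.0 = 350028
C: NₕSₕ = 88755·26.0 = 2307630
D: NₕSₕ = 62145·12.2 = 758169
Σ NₕSₕ = 3806171.6.
n_B = 120·350028/3806171.6 = 11.036... → 11.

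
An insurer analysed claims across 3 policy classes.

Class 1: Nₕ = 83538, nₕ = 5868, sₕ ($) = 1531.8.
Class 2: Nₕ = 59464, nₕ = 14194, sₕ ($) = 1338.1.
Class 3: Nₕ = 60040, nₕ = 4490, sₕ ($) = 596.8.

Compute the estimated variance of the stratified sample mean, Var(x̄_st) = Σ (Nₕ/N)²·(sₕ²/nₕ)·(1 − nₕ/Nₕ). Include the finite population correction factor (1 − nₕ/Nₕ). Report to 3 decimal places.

77.588

N = 203042; Wₕ = Nₕ/N.
class 1: (83538/203042)²·1531.8²/5868·(1 − 5868/83538) = 62.933174
class 2: (59464/203042)²·1338.1²/14194·(1 − 14194/59464) = 8.236926
class 3: (60040/203042)²·596.8²/4490·(1 − 4490/60040) = 6.417476
Sum = 77.587577 → 77.588.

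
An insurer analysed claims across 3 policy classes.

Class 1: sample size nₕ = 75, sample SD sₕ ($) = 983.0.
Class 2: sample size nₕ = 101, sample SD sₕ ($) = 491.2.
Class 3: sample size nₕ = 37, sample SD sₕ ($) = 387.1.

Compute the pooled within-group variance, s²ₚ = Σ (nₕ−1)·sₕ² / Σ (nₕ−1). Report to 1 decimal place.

481083.8

1: (75−1)·983.0² = 74·966289 = 71505386
2: (101−1)·491.2² = 100·241277.44 = 24127744
3: (37−1)·387.1² = 36·149846.41 = 5394470.76
Numerator = 101027600.76; denominator = Σ(nₕ−1) = 210.
s²ₚ = 101027600.76/210 = 481083.813... → 481083.8.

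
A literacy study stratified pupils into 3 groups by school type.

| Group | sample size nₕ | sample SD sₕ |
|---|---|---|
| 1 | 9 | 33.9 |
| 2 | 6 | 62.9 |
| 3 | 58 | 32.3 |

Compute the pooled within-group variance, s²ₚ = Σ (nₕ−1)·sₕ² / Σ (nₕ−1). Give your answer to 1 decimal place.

1263.5

1: (9−1)·33.9² = 8·1149.21 = 9193.68
2: (6−1)·62.9² = 5·3956.41 = 19782.05
3: (58−1)·32.3² = 57·1043.29 = 59467.53
Numerator = 88443.26; denominator = Σ(nₕ−1) = 70.
s²ₚ = 88443.26/70 = 1263.475... → 1263.5.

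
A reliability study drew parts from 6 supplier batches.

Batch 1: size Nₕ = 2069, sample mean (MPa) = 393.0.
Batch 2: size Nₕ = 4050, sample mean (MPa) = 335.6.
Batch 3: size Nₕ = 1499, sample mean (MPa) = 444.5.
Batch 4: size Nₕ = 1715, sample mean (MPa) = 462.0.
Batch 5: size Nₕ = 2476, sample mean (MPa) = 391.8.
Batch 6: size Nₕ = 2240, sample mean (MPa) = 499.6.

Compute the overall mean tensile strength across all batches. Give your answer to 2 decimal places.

407.16

N = 2069 + 4050 + 1499 + 1715 + 2476 + 2240 = 14049.
The stratified mean weights each stratum mean by its population share Nₕ/N.
Σ Nₕx̄ₕ = 2069·393.0 + 4050·335.6 + 1499·444.5 + 1715·462.0 + 2476·391.8 + 2240·499.6 = 813117 + 1359180 + 666305.5 + 792330 + 970096.8 + 1119104 = 5720133.3.
Divide by N: 5720133.3 / 14049 = 407.1559... → 407.16.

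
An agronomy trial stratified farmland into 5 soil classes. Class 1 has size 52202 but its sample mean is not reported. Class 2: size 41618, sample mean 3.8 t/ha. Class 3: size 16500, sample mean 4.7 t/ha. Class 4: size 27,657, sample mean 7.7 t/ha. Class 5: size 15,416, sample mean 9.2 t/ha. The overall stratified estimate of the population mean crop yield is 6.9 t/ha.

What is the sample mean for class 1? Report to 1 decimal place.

N = 52202 + 41618 + 16500 + 27657 + 15416 = 153393.
Overall total = μ·N = 6.9·153393 = 1058411.7.
Subtract the known strata: 41618·3.8 + 16500·4.7 + 27657·7.7 + 15416·9.2 = 590484.5.
Remaining total for class 1: 1058411.7 − 590484.5 = 467927.2.
Divide by its size: 467927.2 / 52202 = 8.964... → 9.0.

9.0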